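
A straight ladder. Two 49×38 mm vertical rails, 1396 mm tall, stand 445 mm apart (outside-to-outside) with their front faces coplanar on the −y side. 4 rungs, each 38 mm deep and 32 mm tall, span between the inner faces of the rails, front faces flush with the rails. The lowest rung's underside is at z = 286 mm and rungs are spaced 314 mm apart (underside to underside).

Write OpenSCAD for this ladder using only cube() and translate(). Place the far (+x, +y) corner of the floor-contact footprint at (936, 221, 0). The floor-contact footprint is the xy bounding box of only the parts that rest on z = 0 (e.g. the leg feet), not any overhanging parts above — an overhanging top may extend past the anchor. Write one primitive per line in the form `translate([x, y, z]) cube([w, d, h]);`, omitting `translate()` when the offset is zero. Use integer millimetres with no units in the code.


translate([491, 183, 0]) cube([49, 38, 1396]);
translate([887, 183, 0]) cube([49, 38, 1396]);
translate([540, 183, 286]) cube([347, 38, 32]);
translate([540, 183, 600]) cube([347, 38, 32]);
translate([540, 183, 914]) cube([347, 38, 32]);
translate([540, 183, 1228]) cube([347, 38, 32]);


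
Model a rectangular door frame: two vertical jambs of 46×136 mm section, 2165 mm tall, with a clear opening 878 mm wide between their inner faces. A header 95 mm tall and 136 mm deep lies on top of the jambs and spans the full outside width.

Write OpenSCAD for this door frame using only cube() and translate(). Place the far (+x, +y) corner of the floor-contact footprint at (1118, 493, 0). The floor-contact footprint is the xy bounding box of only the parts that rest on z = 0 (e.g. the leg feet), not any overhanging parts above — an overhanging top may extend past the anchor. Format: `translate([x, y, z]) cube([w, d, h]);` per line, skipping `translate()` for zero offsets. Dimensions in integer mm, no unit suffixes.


translate([148, 357, 0]) cube([46, 136, 2165]);
translate([1072, 357, 0]) cube([46, 136, 2165]);
translate([148, 357, 2165]) cube([970, 136, 95]);


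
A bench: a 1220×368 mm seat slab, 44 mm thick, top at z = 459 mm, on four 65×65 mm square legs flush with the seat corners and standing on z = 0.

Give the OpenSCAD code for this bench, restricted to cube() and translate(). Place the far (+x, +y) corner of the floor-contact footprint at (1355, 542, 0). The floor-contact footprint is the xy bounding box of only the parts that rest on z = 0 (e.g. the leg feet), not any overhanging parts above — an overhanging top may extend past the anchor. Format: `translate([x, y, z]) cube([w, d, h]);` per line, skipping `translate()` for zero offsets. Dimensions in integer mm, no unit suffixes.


translate([135, 174, 415]) cube([1220, 368, 44]);
translate([135, 174, 0]) cube([65, 65, 415]);
translate([135, 477, 0]) cube([65, 65, 415]);
translate([1290, 174, 0]) cube([65, 65, 415]);
translate([1290, 477, 0]) cube([65, 65, 415]);


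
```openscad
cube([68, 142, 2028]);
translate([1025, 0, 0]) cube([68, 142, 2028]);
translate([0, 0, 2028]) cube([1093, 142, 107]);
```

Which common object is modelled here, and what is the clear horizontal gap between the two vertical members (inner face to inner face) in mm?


A door frame. The clear opening width is 957 mm.

Two 2028 mm tall posts with a header on top — a door frame. The left jamb is 68 mm wide at x = 0; the right jamb starts at x = 1025. The clear opening is 1025 − 68 = 957 mm.


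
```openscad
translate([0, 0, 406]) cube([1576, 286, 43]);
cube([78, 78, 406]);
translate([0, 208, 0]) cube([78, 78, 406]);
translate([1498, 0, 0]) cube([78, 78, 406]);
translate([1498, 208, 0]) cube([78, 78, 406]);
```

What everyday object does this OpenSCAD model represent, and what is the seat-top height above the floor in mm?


A bench. The seat-top height is 449 mm.

A long slab on four corner posts — a bench. The slab sits at z = 406 with thickness 43, so the top is 406 + 43 = 449 mm.


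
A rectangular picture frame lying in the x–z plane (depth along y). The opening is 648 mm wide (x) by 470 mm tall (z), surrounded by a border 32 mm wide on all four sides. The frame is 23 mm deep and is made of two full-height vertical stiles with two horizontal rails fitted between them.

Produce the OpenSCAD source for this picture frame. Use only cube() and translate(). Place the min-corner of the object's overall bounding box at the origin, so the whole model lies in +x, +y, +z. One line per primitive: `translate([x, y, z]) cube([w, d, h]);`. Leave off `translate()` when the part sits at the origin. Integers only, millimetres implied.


cube([32, 23, 534]);
translate([680, 0, 0]) cube([32, 23, 534]);
translate([32, 0, 0]) cube([648, 23, 32]);
translate([32, 0, 502]) cube([648, 23, 32]);


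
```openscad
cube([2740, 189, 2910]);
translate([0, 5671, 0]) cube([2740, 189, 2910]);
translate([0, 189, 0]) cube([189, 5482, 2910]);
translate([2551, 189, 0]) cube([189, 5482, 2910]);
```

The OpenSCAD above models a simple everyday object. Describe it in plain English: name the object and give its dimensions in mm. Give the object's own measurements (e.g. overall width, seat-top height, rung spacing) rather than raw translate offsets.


The wall frame of a small rectangular building: four walls, each 2910 mm tall and 189 mm thick, enclosing a footprint 2740 mm (x) by 5860 mm (y) outside-to-outside, with no floor or roof. The front and back walls (the −y and +y sides) span the full width; the two side walls fit between them.


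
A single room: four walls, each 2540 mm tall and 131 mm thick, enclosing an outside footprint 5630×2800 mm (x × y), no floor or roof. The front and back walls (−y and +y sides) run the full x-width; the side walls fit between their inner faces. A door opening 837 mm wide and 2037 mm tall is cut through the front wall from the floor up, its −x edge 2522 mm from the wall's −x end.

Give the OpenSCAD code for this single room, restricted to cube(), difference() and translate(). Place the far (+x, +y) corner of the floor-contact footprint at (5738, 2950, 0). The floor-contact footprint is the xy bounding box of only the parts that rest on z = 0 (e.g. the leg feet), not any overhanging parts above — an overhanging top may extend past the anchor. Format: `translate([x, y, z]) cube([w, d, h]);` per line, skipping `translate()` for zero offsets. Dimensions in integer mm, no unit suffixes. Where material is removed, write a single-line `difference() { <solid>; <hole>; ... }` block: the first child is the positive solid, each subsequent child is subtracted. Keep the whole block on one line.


difference() { translate([108, 150, 0]) cube([5630, 131, 2540]); translate([2630, 150, 0]) cube([837, 131, 2037]); }
translate([108, 2819, 0]) cube([5630, 131, 2540]);
translate([108, 281, 0]) cube([131, 2538, 2540]);
translate([5607, 281, 0]) cube([131, 2538, 2540]);


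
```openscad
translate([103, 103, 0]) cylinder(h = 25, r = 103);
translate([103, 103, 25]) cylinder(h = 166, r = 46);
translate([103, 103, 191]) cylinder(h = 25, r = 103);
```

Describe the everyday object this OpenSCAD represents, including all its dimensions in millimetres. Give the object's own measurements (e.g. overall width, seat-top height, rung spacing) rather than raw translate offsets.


A spool: two coaxial disc flanges of radius 103 mm and thickness 25 mm, joined by a core cylinder of radius 46 mm and height 166 mm. The lower flange rests on z = 0 and the three cylinders share a vertical axis.


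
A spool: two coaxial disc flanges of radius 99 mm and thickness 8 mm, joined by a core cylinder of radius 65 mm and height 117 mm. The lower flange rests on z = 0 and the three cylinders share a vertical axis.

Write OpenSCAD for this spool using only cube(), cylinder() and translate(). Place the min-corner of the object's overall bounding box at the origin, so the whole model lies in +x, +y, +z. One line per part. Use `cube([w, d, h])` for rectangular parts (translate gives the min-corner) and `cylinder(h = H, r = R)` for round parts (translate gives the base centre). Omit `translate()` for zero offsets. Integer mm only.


translate([99, 99, 0]) cylinder(h = 8, r = 99);
translate([99, 99, 8]) cylinder(h = 117, r = 65);
translate([99, 99, 125]) cylinder(h = 8, r = 99);


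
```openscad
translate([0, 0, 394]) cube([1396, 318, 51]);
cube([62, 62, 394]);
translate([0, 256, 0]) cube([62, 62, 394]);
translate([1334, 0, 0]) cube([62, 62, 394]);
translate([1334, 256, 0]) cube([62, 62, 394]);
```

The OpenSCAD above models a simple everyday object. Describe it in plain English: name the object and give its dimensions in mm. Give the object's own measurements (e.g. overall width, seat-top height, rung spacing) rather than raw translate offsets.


A long wooden bench with a 1396 mm (x) × 318 mm (y) seat, 51 mm thick, its top surface 445 mm above the floor. Four 62 mm square legs at the seat corners, flush with the edges, run from z = 0 to the seat underside.


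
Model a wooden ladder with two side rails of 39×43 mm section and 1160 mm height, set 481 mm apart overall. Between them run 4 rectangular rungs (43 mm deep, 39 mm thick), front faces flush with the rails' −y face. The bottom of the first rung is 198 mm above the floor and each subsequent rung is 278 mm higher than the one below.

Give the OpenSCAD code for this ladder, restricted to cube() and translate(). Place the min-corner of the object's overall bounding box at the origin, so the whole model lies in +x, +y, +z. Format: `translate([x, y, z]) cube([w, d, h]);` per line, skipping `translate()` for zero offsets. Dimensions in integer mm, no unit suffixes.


// rung span = 481 - 2*39 = 403
// rung[k] z = 198 + k*278
cube([39, 43, 1160]);
translate([442, 0, 0]) cube([39, 43, 1160]);
translate([39, 0, 198]) cube([403, 43, 39]);
translate([39, 0, 476]) cube([403, 43, 39]);
translate([39, 0, 754]) cube([403, 43, 39]);
translate([39, 0, 1032]) cube([403, 43, 39]);


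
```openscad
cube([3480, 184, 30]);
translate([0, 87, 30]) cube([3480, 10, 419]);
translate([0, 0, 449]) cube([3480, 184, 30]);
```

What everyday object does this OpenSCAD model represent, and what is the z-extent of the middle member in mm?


An I-beam. The web height is 419 mm.

Two wide flanges with a thin centred web — an I-beam. Overall 479 mm minus two 30 mm flanges gives a web of 479 − 2·30 = 419 mm.


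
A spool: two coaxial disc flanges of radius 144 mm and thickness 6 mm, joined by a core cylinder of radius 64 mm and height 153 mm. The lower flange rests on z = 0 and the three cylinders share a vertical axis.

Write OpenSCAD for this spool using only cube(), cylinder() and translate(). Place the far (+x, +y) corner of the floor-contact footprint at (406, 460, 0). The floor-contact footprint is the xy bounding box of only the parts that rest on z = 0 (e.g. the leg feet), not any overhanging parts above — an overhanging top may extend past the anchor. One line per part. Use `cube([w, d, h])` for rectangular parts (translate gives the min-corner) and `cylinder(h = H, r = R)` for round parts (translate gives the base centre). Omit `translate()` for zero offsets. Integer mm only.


translate([262, 316, 0]) cylinder(h = 6, r = 144);
translate([262, 316, 6]) cylinder(h = 153, r = 64);
translate([262, 316, 159]) cylinder(h = 6, r = 144);


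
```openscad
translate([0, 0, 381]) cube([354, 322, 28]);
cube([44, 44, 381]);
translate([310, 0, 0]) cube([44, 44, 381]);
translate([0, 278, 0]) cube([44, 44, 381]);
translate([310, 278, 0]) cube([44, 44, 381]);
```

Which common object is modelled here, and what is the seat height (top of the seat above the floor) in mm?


A stool. The seat height is 409 mm.

A 354×322×28 slab at z = 381 on four corner posts — a stool. The seat top is 381 + 28 = 409 mm.


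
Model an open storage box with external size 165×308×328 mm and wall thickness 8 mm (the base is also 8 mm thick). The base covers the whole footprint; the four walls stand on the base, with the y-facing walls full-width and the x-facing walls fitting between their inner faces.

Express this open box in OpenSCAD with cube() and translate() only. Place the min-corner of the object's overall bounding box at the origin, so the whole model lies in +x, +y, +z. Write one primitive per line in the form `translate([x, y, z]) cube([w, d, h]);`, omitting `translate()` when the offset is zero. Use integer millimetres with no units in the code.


cube([165, 308, 8]);
translate([0, 0, 8]) cube([165, 8, 320]);
translate([0, 300, 8]) cube([165, 8, 320]);
translate([0, 8, 8]) cube([8, 292, 320]);
translate([157, 8, 8]) cube([8, 292, 320]);


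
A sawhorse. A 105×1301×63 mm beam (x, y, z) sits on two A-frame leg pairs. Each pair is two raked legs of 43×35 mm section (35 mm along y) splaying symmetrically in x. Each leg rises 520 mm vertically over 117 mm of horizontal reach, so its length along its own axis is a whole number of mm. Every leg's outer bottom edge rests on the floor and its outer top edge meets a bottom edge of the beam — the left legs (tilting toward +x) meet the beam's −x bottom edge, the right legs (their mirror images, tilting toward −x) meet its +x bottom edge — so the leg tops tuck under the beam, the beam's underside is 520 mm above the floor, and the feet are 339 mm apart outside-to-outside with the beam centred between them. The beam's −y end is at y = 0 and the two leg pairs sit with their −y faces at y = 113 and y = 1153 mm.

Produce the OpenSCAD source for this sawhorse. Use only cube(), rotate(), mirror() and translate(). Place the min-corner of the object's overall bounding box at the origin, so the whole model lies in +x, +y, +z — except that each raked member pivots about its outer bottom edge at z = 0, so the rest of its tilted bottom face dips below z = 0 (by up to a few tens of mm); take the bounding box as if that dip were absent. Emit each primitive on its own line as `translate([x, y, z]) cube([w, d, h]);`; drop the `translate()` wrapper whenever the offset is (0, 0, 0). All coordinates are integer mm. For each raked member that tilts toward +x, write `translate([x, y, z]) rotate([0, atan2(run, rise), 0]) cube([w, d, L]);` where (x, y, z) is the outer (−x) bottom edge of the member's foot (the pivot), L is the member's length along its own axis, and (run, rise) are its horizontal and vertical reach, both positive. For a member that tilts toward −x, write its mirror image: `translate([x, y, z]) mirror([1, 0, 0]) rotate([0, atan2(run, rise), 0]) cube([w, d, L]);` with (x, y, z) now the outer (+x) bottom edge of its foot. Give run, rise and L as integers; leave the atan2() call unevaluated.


translate([117, 0, 520]) cube([105, 1301, 63]);
translate([0, 113, 0]) rotate([0, atan2(117, 520), 0]) cube([43, 35, 533]);
translate([339, 113, 0]) mirror([1, 0, 0]) rotate([0, atan2(117, 520), 0]) cube([43, 35, 533]);
translate([0, 1153, 0]) rotate([0, atan2(117, 520), 0]) cube([43, 35, 533]);
translate([339, 1153, 0]) mirror([1, 0, 0]) rotate([0, atan2(117, 520), 0]) cube([43, 35, 533]);


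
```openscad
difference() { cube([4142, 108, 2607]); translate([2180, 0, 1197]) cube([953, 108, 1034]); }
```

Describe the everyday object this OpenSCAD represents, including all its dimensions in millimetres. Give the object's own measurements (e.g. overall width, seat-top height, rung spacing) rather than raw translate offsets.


A wall 4142 mm long (x), 108 mm thick (y), 2607 mm tall, with a rectangular window opening cut through it. The opening is 953 mm wide and 1034 mm tall; its sill is at z = 1197 mm and its near (−x) edge is 2180 mm from the wall's −x end. The opening passes through the full wall thickness.


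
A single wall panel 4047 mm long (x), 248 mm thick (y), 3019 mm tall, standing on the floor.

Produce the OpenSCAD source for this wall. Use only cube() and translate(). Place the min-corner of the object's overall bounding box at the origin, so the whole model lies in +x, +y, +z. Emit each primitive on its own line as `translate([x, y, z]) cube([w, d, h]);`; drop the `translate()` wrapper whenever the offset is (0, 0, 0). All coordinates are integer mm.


cube([4047, 248, 3019]);


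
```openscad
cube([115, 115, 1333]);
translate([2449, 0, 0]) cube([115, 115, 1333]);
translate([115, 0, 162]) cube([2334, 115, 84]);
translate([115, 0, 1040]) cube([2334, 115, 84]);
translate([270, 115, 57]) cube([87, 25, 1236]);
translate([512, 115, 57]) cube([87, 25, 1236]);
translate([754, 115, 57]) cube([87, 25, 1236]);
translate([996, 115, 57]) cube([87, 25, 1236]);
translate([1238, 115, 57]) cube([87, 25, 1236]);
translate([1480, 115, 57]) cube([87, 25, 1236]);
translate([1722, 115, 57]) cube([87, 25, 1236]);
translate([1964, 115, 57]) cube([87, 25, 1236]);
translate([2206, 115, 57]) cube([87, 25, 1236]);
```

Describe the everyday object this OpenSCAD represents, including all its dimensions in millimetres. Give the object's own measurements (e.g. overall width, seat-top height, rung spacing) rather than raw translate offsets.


A fence section. Two 115×115 mm posts, 1333 mm tall, stand on the floor with a clear span of 2334 mm between their inner faces. Two horizontal rails of 115×84 mm section span the gap between the posts with their undersides at z = 162 mm and z = 1040 mm, flush with the posts' −y face. 9 pickets, each 87 mm wide, 25 mm thick and 1236 mm tall, are fixed to the +y face of the rails with their bottoms at z = 57 mm, spaced across the span with a 155 mm gap after the −x post and between neighbouring pickets, with 156 mm left before the +x post.


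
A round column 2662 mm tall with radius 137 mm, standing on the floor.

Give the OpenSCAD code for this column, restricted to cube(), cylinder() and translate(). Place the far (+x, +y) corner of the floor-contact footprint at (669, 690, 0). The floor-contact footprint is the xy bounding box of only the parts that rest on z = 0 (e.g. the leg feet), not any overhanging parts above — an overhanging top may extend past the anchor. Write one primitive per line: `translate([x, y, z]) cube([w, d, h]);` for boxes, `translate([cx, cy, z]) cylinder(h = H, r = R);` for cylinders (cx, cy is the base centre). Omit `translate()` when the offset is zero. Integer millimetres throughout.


translate([532, 553, 0]) cylinder(h = 2662, r = 137);


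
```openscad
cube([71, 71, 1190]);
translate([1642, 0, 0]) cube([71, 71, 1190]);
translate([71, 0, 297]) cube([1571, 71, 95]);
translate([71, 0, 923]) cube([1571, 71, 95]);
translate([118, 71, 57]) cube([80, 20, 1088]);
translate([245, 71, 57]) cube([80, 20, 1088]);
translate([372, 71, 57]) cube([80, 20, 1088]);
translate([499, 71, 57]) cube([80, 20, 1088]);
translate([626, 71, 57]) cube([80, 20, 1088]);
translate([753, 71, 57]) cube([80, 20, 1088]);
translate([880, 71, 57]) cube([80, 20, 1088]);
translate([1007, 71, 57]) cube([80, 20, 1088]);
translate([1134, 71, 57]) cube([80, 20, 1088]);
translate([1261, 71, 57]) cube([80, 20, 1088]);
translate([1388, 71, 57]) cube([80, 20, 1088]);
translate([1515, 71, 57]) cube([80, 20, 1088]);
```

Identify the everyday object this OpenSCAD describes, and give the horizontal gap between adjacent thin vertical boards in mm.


A fence section. The picket gap is 47 mm.

Two posts, two rails, 12 pickets — a fence section. Span 1571 mm holds 12 pickets of 80 mm with 13 equal gaps: ⌊(1571 − 12·80) / 13⌋ = 47 mm.


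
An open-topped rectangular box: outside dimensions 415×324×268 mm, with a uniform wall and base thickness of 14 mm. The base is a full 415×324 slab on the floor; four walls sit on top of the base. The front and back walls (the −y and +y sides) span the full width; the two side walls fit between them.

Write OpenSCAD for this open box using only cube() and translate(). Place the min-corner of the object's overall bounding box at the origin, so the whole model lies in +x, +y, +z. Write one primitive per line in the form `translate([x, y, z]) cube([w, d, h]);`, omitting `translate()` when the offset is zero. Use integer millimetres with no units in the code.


cube([415, 324, 14]);
translate([0, 0, 14]) cube([415, 14, 254]);
translate([0, 310, 14]) cube([415, 14, 254]);
translate([0, 14, 14]) cube([14, 296, 254]);
translate([401, 14, 14]) cube([14, 296, 254]);


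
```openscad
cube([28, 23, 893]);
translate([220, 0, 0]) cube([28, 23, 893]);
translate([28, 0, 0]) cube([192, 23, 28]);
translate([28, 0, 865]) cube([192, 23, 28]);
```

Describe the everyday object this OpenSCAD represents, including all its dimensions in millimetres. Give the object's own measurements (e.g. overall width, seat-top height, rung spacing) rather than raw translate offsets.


A rectangular picture frame lying in the x–z plane (depth along y). The opening is 192 mm wide (x) by 837 mm tall (z), surrounded by a border 28 mm wide on all four sides. The frame is 23 mm deep and is made of two full-height vertical stiles with two horizontal rails fitted between them.


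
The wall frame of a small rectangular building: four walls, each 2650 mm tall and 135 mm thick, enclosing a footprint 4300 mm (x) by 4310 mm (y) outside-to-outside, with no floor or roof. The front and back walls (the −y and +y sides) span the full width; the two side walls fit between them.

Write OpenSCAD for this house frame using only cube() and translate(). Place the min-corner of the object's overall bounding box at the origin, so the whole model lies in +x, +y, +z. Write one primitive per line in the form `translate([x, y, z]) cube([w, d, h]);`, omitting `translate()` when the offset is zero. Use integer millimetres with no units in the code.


cube([4300, 135, 2650]);
translate([0, 4175, 0]) cube([4300, 135, 2650]);
translate([0, 135, 0]) cube([135, 4040, 2650]);
translate([4165, 135, 0]) cube([135, 4040, 2650]);


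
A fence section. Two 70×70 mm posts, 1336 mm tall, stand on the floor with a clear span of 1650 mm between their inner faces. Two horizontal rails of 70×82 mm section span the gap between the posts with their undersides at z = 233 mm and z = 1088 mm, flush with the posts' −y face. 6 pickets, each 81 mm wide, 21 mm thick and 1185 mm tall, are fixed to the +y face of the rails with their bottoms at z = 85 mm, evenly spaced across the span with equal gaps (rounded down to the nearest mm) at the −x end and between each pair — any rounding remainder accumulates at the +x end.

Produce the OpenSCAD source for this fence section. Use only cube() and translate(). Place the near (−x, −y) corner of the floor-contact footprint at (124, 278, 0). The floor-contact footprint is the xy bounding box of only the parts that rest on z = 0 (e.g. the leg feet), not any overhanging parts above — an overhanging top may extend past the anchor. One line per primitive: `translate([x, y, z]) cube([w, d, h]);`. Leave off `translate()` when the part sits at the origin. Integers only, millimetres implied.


translate([124, 278, 0]) cube([70, 70, 1336]);
translate([1844, 278, 0]) cube([70, 70, 1336]);
translate([194, 278, 233]) cube([1650, 70, 82]);
translate([194, 278, 1088]) cube([1650, 70, 82]);
translate([360, 348, 85]) cube([81, 21, 1185]);
translate([607, 348, 85]) cube([81, 21, 1185]);
translate([854, 348, 85]) cube([81, 21, 1185]);
translate([1101, 348, 85]) cube([81, 21, 1185]);
translate([1348, 348, 85]) cube([81, 21, 1185]);
translate([1595, 348, 85]) cube([81, 21, 1185]);


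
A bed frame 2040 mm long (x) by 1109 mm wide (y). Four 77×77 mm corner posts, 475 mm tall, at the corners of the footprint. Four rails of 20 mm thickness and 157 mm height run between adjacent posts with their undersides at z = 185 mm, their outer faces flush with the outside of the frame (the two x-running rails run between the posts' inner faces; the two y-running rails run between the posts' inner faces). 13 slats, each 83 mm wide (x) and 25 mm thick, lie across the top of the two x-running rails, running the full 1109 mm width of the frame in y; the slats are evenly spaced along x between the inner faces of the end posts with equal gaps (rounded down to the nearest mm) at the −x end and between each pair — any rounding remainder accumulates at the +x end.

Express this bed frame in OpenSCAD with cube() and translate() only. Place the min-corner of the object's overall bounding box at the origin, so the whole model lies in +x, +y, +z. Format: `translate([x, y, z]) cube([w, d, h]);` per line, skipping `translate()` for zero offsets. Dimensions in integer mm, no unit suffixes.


cube([77, 77, 475]);
translate([0, 1032, 0]) cube([77, 77, 475]);
translate([1963, 0, 0]) cube([77, 77, 475]);
translate([1963, 1032, 0]) cube([77, 77, 475]);
translate([77, 0, 185]) cube([1886, 20, 157]);
translate([77, 1089, 185]) cube([1886, 20, 157]);
translate([0, 77, 185]) cube([20, 955, 157]);
translate([2020, 77, 185]) cube([20, 955, 157]);
translate([134, 0, 342]) cube([83, 1109, 25]);
translate([274, 0, 342]) cube([83, 1109, 25]);
translate([414, 0, 342]) cube([83, 1109, 25]);
translate([554, 0, 342]) cube([83, 1109, 25]);
translate([694, 0, 342]) cube([83, 1109, 25]);
translate([834, 0, 342]) cube([83, 1109, 25]);
translate([974, 0, 342]) cube([83, 1109, 25]);
translate([1114, 0, 342]) cube([83, 1109, 25]);
translate([1254, 0, 342]) cube([83, 1109, 25]);
translate([1394, 0, 342]) cube([83, 1109, 25]);
translate([1534, 0, 342]) cube([83, 1109, 25]);
translate([1674, 0, 342]) cube([83, 1109, 25]);
translate([1814, 0, 342]) cube([83, 1109, 25]);


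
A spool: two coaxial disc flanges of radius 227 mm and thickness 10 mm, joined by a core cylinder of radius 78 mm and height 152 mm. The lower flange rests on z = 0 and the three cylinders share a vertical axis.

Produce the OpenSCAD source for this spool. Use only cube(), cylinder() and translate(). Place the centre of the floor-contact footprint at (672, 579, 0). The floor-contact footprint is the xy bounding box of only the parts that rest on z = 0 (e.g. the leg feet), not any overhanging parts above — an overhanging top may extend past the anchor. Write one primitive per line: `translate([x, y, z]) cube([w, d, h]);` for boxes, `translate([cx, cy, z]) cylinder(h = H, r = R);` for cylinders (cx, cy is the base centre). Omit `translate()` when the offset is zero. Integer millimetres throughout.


translate([672, 579, 0]) cylinder(h = 10, r = 227);
translate([672, 579, 10]) cylinder(h = 152, r = 78);
translate([672, 579, 162]) cylinder(h = 10, r = 227);


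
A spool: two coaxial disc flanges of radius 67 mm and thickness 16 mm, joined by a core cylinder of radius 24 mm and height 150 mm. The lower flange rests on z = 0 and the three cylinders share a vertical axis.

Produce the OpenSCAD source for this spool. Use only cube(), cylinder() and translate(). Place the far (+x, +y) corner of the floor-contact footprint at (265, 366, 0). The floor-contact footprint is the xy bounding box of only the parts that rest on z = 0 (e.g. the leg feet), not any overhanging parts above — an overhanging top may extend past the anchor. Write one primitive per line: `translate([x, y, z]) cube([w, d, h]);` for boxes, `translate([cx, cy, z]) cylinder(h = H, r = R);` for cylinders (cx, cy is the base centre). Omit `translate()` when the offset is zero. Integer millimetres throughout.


translate([198, 299, 0]) cylinder(h = 16, r = 67);
translate([198, 299, 16]) cylinder(h = 150, r = 24);
translate([198, 299, 166]) cylinder(h = 16, r = 67);


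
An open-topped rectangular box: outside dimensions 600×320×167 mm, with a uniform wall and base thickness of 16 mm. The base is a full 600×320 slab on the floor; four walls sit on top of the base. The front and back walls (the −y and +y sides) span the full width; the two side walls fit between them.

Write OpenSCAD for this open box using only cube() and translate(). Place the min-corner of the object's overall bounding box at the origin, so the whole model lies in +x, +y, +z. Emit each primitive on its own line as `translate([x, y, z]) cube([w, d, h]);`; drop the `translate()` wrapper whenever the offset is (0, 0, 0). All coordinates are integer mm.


cube([600, 320, 16]);
translate([0, 0, 16]) cube([600, 16, 151]);
translate([0, 304, 16]) cube([600, 16, 151]);
translate([0, 16, 16]) cube([16, 288, 151]);
translate([584, 16, 16]) cube([16, 288, 151]);


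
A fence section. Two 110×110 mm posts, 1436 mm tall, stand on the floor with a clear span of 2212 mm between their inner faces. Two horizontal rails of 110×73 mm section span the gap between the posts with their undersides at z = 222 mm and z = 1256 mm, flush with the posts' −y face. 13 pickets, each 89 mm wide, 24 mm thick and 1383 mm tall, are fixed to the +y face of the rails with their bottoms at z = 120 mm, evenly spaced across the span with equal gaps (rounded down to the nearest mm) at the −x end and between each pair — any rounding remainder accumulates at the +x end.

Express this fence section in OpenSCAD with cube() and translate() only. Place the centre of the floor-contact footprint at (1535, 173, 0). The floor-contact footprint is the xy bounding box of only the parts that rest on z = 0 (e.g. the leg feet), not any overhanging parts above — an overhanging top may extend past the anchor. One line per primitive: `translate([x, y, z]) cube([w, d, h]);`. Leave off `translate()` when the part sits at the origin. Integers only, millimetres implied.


translate([319, 118, 0]) cube([110, 110, 1436]);
translate([2641, 118, 0]) cube([110, 110, 1436]);
translate([429, 118, 222]) cube([2212, 110, 73]);
translate([429, 118, 1256]) cube([2212, 110, 73]);
translate([504, 228, 120]) cube([89, 24, 1383]);
translate([668, 228, 120]) cube([89, 24, 1383]);
translate([832, 228, 120]) cube([89, 24, 1383]);
translate([996, 228, 120]) cube([89, 24, 1383]);
translate([1160, 228, 120]) cube([89, 24, 1383]);
translate([1324, 228, 120]) cube([89, 24, 1383]);
translate([1488, 228, 120]) cube([89, 24, 1383]);
translate([1652, 228, 120]) cube([89, 24, 1383]);
translate([1816, 228, 120]) cube([89, 24, 1383]);
translate([1980, 228, 120]) cube([89, 24, 1383]);
translate([2144, 228, 120]) cube([89, 24, 1383]);
translate([2308, 228, 120]) cube([89, 24, 1383]);
translate([2472, 228, 120]) cube([89, 24, 1383]);


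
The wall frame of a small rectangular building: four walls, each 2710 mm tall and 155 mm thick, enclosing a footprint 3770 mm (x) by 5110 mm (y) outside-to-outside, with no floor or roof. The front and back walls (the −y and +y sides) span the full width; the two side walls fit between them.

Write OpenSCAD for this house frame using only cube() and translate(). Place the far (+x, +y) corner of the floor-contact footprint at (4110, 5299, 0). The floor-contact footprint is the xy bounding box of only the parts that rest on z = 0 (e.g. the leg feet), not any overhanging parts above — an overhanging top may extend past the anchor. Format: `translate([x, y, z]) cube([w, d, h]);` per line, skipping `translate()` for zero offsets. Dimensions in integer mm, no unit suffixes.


translate([340, 189, 0]) cube([3770, 155, 2710]);
translate([340, 5144, 0]) cube([3770, 155, 2710]);
translate([340, 344, 0]) cube([155, 4800, 2710]);
translate([3955, 344, 0]) cube([155, 4800, 2710]);


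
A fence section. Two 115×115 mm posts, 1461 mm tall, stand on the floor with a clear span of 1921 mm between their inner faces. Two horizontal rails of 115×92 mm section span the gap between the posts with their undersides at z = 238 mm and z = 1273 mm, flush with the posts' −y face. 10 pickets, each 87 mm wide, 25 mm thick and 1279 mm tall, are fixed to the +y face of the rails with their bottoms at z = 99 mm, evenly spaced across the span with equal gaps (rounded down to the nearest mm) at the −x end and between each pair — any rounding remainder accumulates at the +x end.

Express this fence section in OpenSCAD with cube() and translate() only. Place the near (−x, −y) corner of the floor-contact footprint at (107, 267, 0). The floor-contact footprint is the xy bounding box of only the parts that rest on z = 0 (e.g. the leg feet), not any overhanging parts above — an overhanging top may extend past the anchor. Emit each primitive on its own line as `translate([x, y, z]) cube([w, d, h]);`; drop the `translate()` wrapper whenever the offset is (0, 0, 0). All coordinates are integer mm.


translate([107, 267, 0]) cube([115, 115, 1461]);
translate([2143, 267, 0]) cube([115, 115, 1461]);
translate([222, 267, 238]) cube([1921, 115, 92]);
translate([222, 267, 1273]) cube([1921, 115, 92]);
translate([317, 382, 99]) cube([87, 25, 1279]);
translate([499, 382, 99]) cube([87, 25, 1279]);
translate([681, 382, 99]) cube([87, 25, 1279]);
translate([863, 382, 99]) cube([87, 25, 1279]);
translate([1045, 382, 99]) cube([87, 25, 1279]);
translate([1227, 382, 99]) cube([87, 25, 1279]);
translate([1409, 382, 99]) cube([87, 25, 1279]);
translate([1591, 382, 99]) cube([87, 25, 1279]);
translate([1773, 382, 99]) cube([87, 25, 1279]);
translate([1955, 382, 99]) cube([87, 25, 1279]);


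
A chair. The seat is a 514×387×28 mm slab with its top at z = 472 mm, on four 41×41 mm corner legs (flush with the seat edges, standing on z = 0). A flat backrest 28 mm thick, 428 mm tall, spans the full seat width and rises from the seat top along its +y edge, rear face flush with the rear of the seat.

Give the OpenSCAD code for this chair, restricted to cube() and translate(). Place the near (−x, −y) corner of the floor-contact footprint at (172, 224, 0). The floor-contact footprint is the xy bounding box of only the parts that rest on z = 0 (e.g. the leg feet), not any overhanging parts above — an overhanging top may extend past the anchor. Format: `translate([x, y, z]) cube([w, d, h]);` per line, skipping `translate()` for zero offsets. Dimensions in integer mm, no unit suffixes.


// leg_h = 472 - 28 = 444
translate([172, 224, 444]) cube([514, 387, 28]);
translate([172, 224, 0]) cube([41, 41, 444]);
translate([645, 224, 0]) cube([41, 41, 444]);
translate([172, 570, 0]) cube([41, 41, 444]);
translate([645, 570, 0]) cube([41, 41, 444]);
translate([172, 583, 472]) cube([514, 28, 428]);


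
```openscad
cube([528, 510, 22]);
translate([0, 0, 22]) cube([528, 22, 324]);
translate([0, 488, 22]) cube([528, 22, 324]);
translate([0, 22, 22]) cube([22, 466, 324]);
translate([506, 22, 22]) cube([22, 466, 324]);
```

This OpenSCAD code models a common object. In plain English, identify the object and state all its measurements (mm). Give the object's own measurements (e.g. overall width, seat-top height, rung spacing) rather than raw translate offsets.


An open-topped rectangular box: outside dimensions 528×510×346 mm, with a uniform wall and base thickness of 22 mm. The base is a full 528×510 slab on the floor; four walls sit on top of the base. The front and back walls (the −y and +y sides) span the full width; the two side walls fit between them.


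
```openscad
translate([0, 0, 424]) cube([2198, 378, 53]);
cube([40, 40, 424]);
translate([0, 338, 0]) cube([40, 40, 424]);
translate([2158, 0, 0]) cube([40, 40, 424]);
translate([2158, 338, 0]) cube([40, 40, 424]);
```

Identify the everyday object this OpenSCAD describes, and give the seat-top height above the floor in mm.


A bench. The seat-top height is 477 mm.

A long slab on four corner posts — a bench. The slab sits at z = 424 with thickness 53, so the top is 424 + 53 = 477 mm.


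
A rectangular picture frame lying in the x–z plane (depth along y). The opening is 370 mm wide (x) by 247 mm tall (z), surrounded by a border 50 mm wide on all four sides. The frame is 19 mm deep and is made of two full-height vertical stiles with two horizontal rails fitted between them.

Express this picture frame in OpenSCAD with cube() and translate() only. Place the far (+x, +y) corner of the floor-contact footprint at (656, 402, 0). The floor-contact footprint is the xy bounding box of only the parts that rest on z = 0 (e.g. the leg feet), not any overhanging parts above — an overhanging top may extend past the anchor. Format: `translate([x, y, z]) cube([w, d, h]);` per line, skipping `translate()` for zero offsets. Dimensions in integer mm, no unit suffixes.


translate([186, 383, 0]) cube([50, 19, 347]);
translate([606, 383, 0]) cube([50, 19, 347]);
translate([236, 383, 0]) cube([370, 19, 50]);
translate([236, 383, 297]) cube([370, 19, 50]);


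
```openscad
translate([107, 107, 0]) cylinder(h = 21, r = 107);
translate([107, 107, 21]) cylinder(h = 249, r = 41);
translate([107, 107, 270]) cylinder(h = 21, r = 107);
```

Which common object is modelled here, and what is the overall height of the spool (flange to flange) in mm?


A spool. The overall height is 291 mm.

Three coaxial cylinders, large–small–large — a spool. Two 21 mm flanges and a 249 mm core give 21 + 249 + 21 = 291 mm.


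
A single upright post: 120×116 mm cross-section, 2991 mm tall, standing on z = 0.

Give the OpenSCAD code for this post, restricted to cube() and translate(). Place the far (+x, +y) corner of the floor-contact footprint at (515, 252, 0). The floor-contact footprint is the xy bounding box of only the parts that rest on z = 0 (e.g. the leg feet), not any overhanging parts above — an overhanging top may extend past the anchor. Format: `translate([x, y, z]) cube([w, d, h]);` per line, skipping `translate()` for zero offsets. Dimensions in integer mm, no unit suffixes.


translate([395, 136, 0]) cube([120, 116, 2991]);


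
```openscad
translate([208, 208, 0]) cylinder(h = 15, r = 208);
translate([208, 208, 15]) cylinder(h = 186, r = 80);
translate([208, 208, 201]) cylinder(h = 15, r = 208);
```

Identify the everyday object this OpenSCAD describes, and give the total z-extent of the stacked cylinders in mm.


A spool. The overall height is 216 mm.

Three coaxial cylinders, large–small–large — a spool. Two 15 mm flanges and a 186 mm core give 15 + 186 + 15 = 216 mm.


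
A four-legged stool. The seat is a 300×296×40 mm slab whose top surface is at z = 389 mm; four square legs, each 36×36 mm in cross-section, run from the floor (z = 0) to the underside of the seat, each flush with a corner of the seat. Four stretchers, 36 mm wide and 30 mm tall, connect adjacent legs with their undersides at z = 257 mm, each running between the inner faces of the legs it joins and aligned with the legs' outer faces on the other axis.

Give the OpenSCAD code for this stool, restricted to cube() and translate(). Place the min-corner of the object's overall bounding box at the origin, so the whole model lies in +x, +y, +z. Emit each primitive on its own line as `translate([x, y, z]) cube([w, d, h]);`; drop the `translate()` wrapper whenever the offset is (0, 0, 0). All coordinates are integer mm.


// leg_h = 389 - 40 = 349
// stretcher span = 300 - 2*36 = 228
translate([0, 0, 349]) cube([300, 296, 40]);
cube([36, 36, 349]);
translate([264, 0, 0]) cube([36, 36, 349]);
translate([0, 260, 0]) cube([36, 36, 349]);
translate([264, 260, 0]) cube([36, 36, 349]);
translate([36, 0, 257]) cube([228, 36, 30]);
translate([36, 260, 257]) cube([228, 36, 30]);
translate([0, 36, 257]) cube([36, 224, 30]);
translate([264, 36, 257]) cube([36, 224, 30]);


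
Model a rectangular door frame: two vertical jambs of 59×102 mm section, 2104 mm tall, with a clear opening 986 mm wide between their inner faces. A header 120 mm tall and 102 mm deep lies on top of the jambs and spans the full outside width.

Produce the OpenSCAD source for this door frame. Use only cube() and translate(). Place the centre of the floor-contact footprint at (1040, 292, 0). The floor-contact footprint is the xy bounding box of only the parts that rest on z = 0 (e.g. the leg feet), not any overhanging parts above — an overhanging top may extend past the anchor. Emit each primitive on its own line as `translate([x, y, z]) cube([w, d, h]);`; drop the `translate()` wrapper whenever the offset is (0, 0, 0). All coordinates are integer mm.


translate([488, 241, 0]) cube([59, 102, 2104]);
translate([1533, 241, 0]) cube([59, 102, 2104]);
translate([488, 241, 2104]) cube([1104, 102, 120]);


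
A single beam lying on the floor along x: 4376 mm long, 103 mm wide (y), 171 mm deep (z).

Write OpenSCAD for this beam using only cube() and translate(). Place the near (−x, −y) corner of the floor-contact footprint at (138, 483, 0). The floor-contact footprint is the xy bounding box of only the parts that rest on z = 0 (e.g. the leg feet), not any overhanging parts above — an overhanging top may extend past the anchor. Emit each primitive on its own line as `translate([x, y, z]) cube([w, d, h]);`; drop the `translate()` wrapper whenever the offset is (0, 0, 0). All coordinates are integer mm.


translate([138, 483, 0]) cube([4376, 103, 171]);
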